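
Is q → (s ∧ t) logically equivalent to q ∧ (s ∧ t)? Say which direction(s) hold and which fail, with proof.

(⟹) This fails. Under q = F, t = F, s = F, the left side is true but the right side is false.

(⟸) Assume the antecedent. If q is true, the antecedent forces (q = T, t = T, s = T), and q → (s ∧ t) holds there. If q is false, the antecedent cannot hold. Either way q → (s ∧ t) holds.

Not equivalent: only (⇐) holds.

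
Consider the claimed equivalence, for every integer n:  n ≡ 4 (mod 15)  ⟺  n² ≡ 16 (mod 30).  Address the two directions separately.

Both directions fail.

[⇒] This fails: take n = 19. Then 19 ≡ 4 (mod 15), but 19² = 361 ≡ 1 (mod 30), not 16.

[⇐] This fails: take n = 14. Then 14² = 196 ≡ 16 (mod 30), yet 14 ≡ 14 (mod 15), not 4.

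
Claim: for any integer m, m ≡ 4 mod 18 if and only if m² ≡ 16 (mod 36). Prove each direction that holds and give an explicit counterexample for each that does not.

(⇒) holds; (⇐) fails.

(⟸) This fails: take m = 14. Then 14² = 196 ≡ 16 (mod 36), yet 14 ≡ 14 (mod 18), not 4.

(⟹) Suppose m ≡ 4 (mod 18). Working modulo 36, m ∈ {4, 22}; for each such r, r² ≡ 16 (mod 36).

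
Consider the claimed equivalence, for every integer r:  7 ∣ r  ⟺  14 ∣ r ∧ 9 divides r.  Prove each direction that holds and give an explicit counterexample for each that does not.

(⟹) This fails: take r = 7. Certainly 7 ∣ 7, but 14 ∤ 7.

(⟸) Suppose 14 ∣ r and 9 ∣ r. Any common multiple of 14 and 9 is a multiple of their lcm; here gcd(14, 9) = 1, so lcm(14, 9) = 14·9 = 126, so 126 ∣ r. Since 7 ∣ 126, it follows that 7 ∣ r.

The forward direction fails; the converse holds.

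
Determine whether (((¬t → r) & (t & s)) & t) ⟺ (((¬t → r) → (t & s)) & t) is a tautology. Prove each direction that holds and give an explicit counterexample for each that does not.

Both directions hold; the statement is true.

(⟹) Assume the antecedent. If t is true, the antecedent forces (t = T, s = T, r = F) or (t = T, s = T, r = T), and ((¬t → r) → (t & s)) & t holds there. If t is false, the antecedent cannot hold. Either way ((¬t → r) → (t & s)) & t holds.

(⟸) Assume the antecedent. If t is true, the antecedent forces (t = T, s = T, r = F) or (t = T, s = T, r = T), and ((¬t → r) & (t & s)) & t holds there. If t is false, the antecedent cannot hold. Either way ((¬t → r) & (t & s)) & t holds.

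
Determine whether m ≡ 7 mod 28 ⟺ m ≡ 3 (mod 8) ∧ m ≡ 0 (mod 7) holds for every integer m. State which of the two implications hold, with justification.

The forward direction fails; the converse holds.

(→) This fails: m = 7 gives 7 ≡ 7 (mod 28) but 7 ≡ 7 (mod 8), so the conjunction on the right does not hold.

(←) Conversely, if m ≡ 3 (mod 8) and m ≡ 0 (mod 7), then by the Chinese remainder theorem m ≡ 35 (mod 56). Since 35 ≡ 7 (mod 28) and 28 ∣ 56, we get m ≡ 7 (mod 28).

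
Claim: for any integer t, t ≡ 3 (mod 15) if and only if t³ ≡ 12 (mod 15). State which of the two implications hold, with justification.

The biconditional holds.

[⇐] Suppose t³ ≡ 12 (mod 15). The only residue r in {0, …, 14} with r³ ≡ 12 (mod 15) is r = 3, so t ≡ 3 (mod 15).

[⇒] Suppose t ≡ 3 (mod 15). Write t = 15j + 3. Then (15j + 3)³ = 3375j³ + 2025j² + 405j + 27 = 15(225j³ + 135j² + 27j + 1) + 12, so t³ ≡ 12 (mod 15).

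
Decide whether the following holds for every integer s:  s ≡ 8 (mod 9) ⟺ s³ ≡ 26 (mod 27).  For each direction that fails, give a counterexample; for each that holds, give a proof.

Converse. The residues r modulo 27 with r³ ≡ 26 (mod 27) are exactly {8, 17, 26}, and each is ≡ 8 (mod 9).

Forward direction. Suppose s ≡ 8 (mod 9). Working modulo 27, s ∈ {8, 17, 26}; for each such r, r³ ≡ 26 (mod 27).

Equivalent; both directions hold.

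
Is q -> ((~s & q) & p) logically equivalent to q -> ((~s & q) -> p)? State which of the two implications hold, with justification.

(⇒) Assume the antecedent. If p is true, q -> ((~s & q) -> p) reduces to true regardless of the other variables. If p is false, the antecedent forces (p = F, q = F, s = F) or (p = F, q = F, s = T), and q -> ((~s & q) -> p) holds there. Either way q -> ((~s & q) -> p) holds.

(⇐) This fails. Under p = F, q = T, s = T, the left side is false but the right side is true.

Not equivalent: only (⇒) holds.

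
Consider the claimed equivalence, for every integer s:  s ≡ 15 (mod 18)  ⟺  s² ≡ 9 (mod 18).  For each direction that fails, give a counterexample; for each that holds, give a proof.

(⇒) holds; (⇐) fails.

[⇒] Suppose s ≡ 15 (mod 18). Write s = 18j + 15. Then (18j + 15)² = 324j² + 540j + 225 = 18(18j² + 30j + 12) + 9, so s² ≡ 9 (mod 18).

[⇐] This fails: take s = 3. Then 3² = 9 ≡ 9 (mod 18), yet 3 ≡ 3 (mod 18), not 15.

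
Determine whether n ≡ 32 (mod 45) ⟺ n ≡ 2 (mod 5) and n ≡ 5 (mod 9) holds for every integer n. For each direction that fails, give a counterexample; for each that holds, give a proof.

[⇐] If n ≡ 2 (mod 5) and n ≡ 5 (mod 9), then by the Chinese remainder theorem n ≡ 32 (mod 45). This is exactly n ≡ 32 (mod 45).

[⇒] Suppose n ≡ 32 (mod 45); write n = 45j + 32. Since 5 ∣ 45, reducing mod 5 gives n ≡ 32 ≡ 2 (mod 5); since 9 ∣ 45, reducing mod 9 gives n ≡ 32 ≡ 5 (mod 9).

Equivalent; both directions hold.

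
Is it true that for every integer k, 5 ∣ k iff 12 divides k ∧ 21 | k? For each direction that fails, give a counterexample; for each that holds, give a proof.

[⇒] This fails: take k = 5. Certainly 5 ∣ 5, but 12 ∤ 5.

[⇐] This fails: take k = 84. Both 12 ∣ 84 and 21 ∣ 84, yet 84 is not a multiple of 5 (since 84 = 16·5 + 4), so 5 ∤ 84.

Neither implication holds.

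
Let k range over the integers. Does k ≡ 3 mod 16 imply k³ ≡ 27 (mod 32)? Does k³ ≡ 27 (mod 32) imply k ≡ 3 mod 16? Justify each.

Not equivalent: only (⇐) holds.

(⇐) The residues r modulo 32 with r³ ≡ 27 (mod 32) are exactly {3}, and each is ≡ 3 (mod 16).

(⇒) This fails: take k = 19. Then 19 ≡ 3 (mod 16), but 19³ = 6859 ≡ 11 (mod 32), not 27.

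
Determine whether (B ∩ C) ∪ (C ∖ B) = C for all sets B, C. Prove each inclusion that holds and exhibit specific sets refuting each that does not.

Both inclusions hold.

(⟹) Let x ∈ (B ∩ C) ∪ (C ∖ B). Then either x ∈ C and x ∉ B; or x ∈ B ∩ C. In each case x ∈ C, so (B ∩ C) ∪ (C ∖ B) ⊆ C.

(⟸) Let x ∈ C. Then either x ∈ C and x ∉ B; or x ∈ B ∩ C. In each case x ∈ (B ∩ C) ∪ (C ∖ B), so C ⊆ (B ∩ C) ∪ (C ∖ B).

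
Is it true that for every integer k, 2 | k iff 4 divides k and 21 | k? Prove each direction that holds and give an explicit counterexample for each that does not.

The forward direction fails; the converse holds.

(⟸) Suppose 4 ∣ k and 21 ∣ k. Any common multiple of 4 and 21 is a multiple of their lcm; here gcd(4, 21) = 1, so lcm(4, 21) = 4·21 = 84, so 84 ∣ k. Since 2 ∣ 84, it follows that 2 ∣ k.

(⟹) This fails: take k = 2. Certainly 2 ∣ 2, but 4 ∤ 2.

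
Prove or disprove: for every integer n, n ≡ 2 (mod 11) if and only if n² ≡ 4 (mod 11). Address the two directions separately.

[⇐] This fails: take n = 9. Then 9² = 81 ≡ 4 (mod 11), yet 9 ≡ 9 (mod 11), not 2.

[⇒] Suppose n ≡ 2 (mod 11). Write n = 11j + 2. Then (11j + 2)² = 121j² + 44j + 4 = 11(11j² + 4j) + 4, so n² ≡ 4 (mod 11).

The forward direction holds; the converse fails.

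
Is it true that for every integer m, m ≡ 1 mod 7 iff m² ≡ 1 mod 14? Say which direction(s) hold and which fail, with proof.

(→) This fails: take m = 8. Then 8 ≡ 1 (mod 7), but 8² = 64 ≡ 8 (mod 14), not 1.

(←) This fails: take m = 13. Then 13² = 169 ≡ 1 (mod 14), yet 13 ≡ 6 (mod 7), not 1.

Neither implication holds.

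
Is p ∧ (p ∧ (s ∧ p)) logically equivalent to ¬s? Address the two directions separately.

[⇒] This fails. Under p = T, s = T, the left side is true but the right side is false.

[⇐] This fails. Under p = F, s = F, the left side is false but the right side is true.

(⇒) fails and (⇐) fails.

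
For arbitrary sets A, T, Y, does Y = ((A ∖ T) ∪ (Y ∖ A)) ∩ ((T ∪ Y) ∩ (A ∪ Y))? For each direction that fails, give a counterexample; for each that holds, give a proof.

Forward inclusion. This inclusion fails. Take A = {1}, T = {1}, Y = {1}; then 1 ∈ Y but 1 ∉ ((A ∖ T) ∪ (Y ∖ A)) ∩ ((T ∪ Y) ∩ (A ∪ Y)).

Reverse inclusion. Let x ∈ ((A ∖ T) ∪ (Y ∖ A)) ∩ ((T ∪ Y) ∩ (A ∪ Y)). Then either x ∈ Y and x ∉ A, T; or x ∈ A ∩ Y and x ∉ T; or x ∈ T ∩ Y and x ∉ A. In each case x ∈ Y, so ((A ∖ T) ∪ (Y ∖ A)) ∩ ((T ∪ Y) ∩ (A ∪ Y)) ⊆ Y.

The sets are not equal: only the reverse inclusion holds.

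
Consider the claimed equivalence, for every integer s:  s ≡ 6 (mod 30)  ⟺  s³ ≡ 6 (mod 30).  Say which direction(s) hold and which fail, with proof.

Both implications hold.

(→) Suppose s ≡ 6 (mod 30). Write s = 30j + 6. Then (30j + 6)³ = 27000j³ + 16200j² + 3240j + 216 = 30(900j³ + 540j² + 108j + 7) + 6, so s³ ≡ 6 (mod 30).

(←) Conversely, suppose s³ ≡ 6 (mod 30). The only residue r in {0, …, 29} with r³ ≡ 6 (mod 30) is r = 6, so s ≡ 6 (mod 30).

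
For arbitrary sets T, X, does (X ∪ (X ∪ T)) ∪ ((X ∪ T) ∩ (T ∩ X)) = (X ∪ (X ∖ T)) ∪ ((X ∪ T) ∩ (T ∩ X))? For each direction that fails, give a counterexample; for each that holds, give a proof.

The sets are not equal: only the reverse inclusion holds.

(⊆) This inclusion fails. Take T = {1}, X = ∅; then 1 ∈ (X ∪ (X ∪ T)) ∪ ((X ∪ T) ∩ (T ∩ X)) but 1 ∉ (X ∪ (X ∖ T)) ∪ ((X ∪ T) ∩ (T ∩ X)).

(⊇) Let x ∈ (X ∪ (X ∖ T)) ∪ ((X ∪ T) ∩ (T ∩ X)). Then either x ∈ X and x ∉ T; or x ∈ T ∩ X. In each case x ∈ (X ∪ (X ∪ T)) ∪ ((X ∪ T) ∩ (T ∩ X)), so (X ∪ (X ∖ T)) ∪ ((X ∪ T) ∩ (T ∩ X)) ⊆ (X ∪ (X ∪ T)) ∪ ((X ∪ T) ∩ (T ∩ X)).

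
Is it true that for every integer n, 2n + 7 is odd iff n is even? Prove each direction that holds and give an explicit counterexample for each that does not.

Forward direction. This fails: take n = 5. Then 2n + 7 = 17, which is odd, yet n = 5 is odd, not even.

Converse. Suppose n is even. Since 2 is even, 2n is even for every n, so 2n + 7 has the same parity as 7, which is odd. Hence 2n + 7 is odd.

(⇒) fails; (⇐) holds.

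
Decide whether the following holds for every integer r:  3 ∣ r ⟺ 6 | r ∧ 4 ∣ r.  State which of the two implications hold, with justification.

(→) This fails: take r = 3. Certainly 3 ∣ 3, but 6 ∤ 3.

(←) Suppose 6 ∣ r and 4 ∣ r. Any common multiple of 6 and 4 is a multiple of their lcm; here lcm(6, 4) = 6·4/gcd(6, 4) = 24/2 = 12, so 12 ∣ r. Since 3 ∣ 12, it follows that 3 ∣ r.

Not equivalent: only (⇐) holds.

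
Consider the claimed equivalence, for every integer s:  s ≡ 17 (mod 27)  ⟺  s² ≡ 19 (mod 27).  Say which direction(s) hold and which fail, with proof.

Not equivalent: only (⇒) holds.

(→) Suppose s ≡ 17 (mod 27). Write s = 27j + 17. Then (27j + 17)² = 729j² + 918j + 289 = 27(27j² + 34j + 10) + 19, so s² ≡ 19 (mod 27).

(←) This fails: take s = 10. Then 10² = 100 ≡ 19 (mod 27), yet 10 ≡ 10 (mod 27), not 17.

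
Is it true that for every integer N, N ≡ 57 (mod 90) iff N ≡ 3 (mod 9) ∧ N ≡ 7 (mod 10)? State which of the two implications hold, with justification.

Converse. If N ≡ 3 (mod 9) and N ≡ 7 (mod 10), then by the Chinese remainder theorem N ≡ 57 (mod 90). This is exactly N ≡ 57 (mod 90).

Forward direction. Suppose N ≡ 57 (mod 90); write N = 90j + 57. Since 9 ∣ 90, reducing mod 9 gives N ≡ 57 ≡ 3 (mod 9); since 10 ∣ 90, reducing mod 10 gives N ≡ 57 ≡ 7 (mod 10).

Both implications hold.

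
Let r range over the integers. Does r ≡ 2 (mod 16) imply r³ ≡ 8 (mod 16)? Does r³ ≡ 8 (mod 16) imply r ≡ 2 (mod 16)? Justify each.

(⟸) This fails: take r = 6. Then 6³ = 216 ≡ 8 (mod 16), yet 6 ≡ 6 (mod 16), not 2.

(⟹) Suppose r ≡ 2 (mod 16). Write r = 16j + 2. Then (16j + 2)³ = 4096j³ + 1536j² + 192j + 8 = 16(256j³ + 96j² + 12j) + 8, so r³ ≡ 8 (mod 16).

Only the forward direction holds.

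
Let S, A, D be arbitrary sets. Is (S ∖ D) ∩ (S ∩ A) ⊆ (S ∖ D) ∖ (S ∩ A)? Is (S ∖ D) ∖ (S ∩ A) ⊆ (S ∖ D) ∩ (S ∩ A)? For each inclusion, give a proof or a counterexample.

(⊆) fails and (⊇) fails.

(⊆) This inclusion fails. Take S = {1}, A = {1}, D = ∅; then 1 ∈ (S ∖ D) ∩ (S ∩ A) but 1 ∉ (S ∖ D) ∖ (S ∩ A).

(⊇) This inclusion fails. Take S = {1}, A = ∅, D = ∅; then 1 ∈ (S ∖ D) ∖ (S ∩ A) but 1 ∉ (S ∖ D) ∩ (S ∩ A).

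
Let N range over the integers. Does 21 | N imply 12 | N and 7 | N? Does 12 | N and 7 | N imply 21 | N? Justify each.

(⇐) Suppose 12 ∣ N and 7 ∣ N. Any common multiple of 12 and 7 is a multiple of their lcm; here gcd(12, 7) = 1, so lcm(12, 7) = 12·7 = 84, so 84 ∣ N. Since 21 ∣ 84, it follows that 21 ∣ N.

(⇒) This fails: take N = 21. Certainly 21 ∣ 21, but 12 ∤ 21.

Only the converse holds.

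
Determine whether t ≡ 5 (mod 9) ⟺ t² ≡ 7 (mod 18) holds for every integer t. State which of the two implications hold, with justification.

[⇒] This fails: take t = 14. Then 14 ≡ 5 (mod 9), but 14² = 196 ≡ 16 (mod 18), not 7.

[⇐] This fails: take t = 13. Then 13² = 169 ≡ 7 (mod 18), yet 13 ≡ 4 (mod 9), not 5.

Both directions fail.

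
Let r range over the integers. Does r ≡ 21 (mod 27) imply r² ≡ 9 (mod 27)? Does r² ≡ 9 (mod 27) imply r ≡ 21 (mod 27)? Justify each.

Not equivalent: only (⇒) holds.

[⇒] Suppose r ≡ 21 (mod 27). Write r = 27j + 21. Then (27j + 21)² = 729j² + 1134j + 441 = 27(27j² + 42j + 16) + 9, so r² ≡ 9 (mod 27).

[⇐] This fails: take r = 3. Then 3² = 9 ≡ 9 (mod 27), yet 3 ≡ 3 (mod 27), not 21.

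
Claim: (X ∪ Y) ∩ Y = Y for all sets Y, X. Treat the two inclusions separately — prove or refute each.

The two sets are equal.

(⟹) Let x ∈ (X ∪ Y) ∩ Y. Then either x ∈ Y and x ∉ X; or x ∈ Y ∩ X. In each case x ∈ Y, so (X ∪ Y) ∩ Y ⊆ Y.

(⟸) Let x ∈ Y. Then either x ∈ Y and x ∉ X; or x ∈ Y ∩ X. In each case x ∈ (X ∪ Y) ∩ Y, so Y ⊆ (X ∪ Y) ∩ Y.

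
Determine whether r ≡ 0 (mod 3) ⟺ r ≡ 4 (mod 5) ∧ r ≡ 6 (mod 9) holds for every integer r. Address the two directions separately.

The forward direction fails; the converse holds.

(⇒) This fails: r = 0 gives 0 ≡ 0 (mod 3) but 0 ≡ 0 (mod 5), so the conjunction on the right does not hold.

(⇐) Conversely, if r ≡ 4 (mod 5) and r ≡ 6 (mod 9), then by the Chinese remainder theorem r ≡ 24 (mod 45). Since 24 ≡ 0 (mod 3) and 3 ∣ 45, we get r ≡ 0 (mod 3).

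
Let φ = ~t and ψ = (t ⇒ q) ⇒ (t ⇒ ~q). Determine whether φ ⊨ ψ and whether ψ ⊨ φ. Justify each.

Not equivalent: only (⇒) holds.

[⇒] Assume the antecedent. If q is true, the antecedent forces (q = T, t = F), and (t ⇒ q) ⇒ (t ⇒ ~q) holds there. If q is false, (t ⇒ q) ⇒ (t ⇒ ~q) reduces to true regardless of the other variables. Either way (t ⇒ q) ⇒ (t ⇒ ~q) holds.

[⇐] This fails. Under q = F, t = T, the left side is false but the right side is true.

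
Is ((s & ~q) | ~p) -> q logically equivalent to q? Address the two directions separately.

Only the converse holds.

(⟹) This fails. Under s = F, q = F, p = T, the left side is true but the right side is false.

(⟸) Assume the antecedent. If s is true, the antecedent forces (s = T, q = T, p = F) or (s = T, q = T, p = T), and ((s & ~q) | ~p) -> q holds there. If s is false, the antecedent forces (s = F, q = T, p = F) or (s = F, q = T, p = T), and ((s & ~q) | ~p) -> q holds there. Either way ((s & ~q) | ~p) -> q holds.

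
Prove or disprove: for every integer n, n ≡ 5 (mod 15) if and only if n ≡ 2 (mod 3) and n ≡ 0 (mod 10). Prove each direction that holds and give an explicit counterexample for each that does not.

(⇒) This fails: n = 5 gives 5 ≡ 5 (mod 15) but 5 ≡ 5 (mod 10), so the conjunction on the right does not hold.

(⇐) Conversely, if n ≡ 2 (mod 3) and n ≡ 0 (mod 10), then by the Chinese remainder theorem n ≡ 20 (mod 30). Since 20 ≡ 5 (mod 15) and 15 ∣ 30, we get n ≡ 5 (mod 15).

Not equivalent: only (⇐) holds.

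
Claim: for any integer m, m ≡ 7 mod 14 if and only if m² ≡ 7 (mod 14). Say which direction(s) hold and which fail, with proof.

Both implications hold.

Forward direction. Suppose m ≡ 7 mod 14. Write m = 14j + 7. Then (14j + 7)² = 196j² + 196j + 49 = 14(14j² + 14j + 3) + 7, so m² ≡ 7 (mod 14).

Converse. Suppose m² ≡ 7 (mod 14). The only residue r in {0, …, 13} with r² ≡ 7 (mod 14) is r = 7, so m ≡ 7 (mod 14).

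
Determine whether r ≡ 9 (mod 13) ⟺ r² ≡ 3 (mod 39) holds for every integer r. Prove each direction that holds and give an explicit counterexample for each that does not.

(⟹) This fails: take r = 22. Then 22 ≡ 9 (mod 13), but 22² = 484 ≡ 16 (mod 39), not 3.

(⟸) This fails: take r = 30. Then 30² = 900 ≡ 3 (mod 39), yet 30 ≡ 4 (mod 13), not 9.

Both directions fail.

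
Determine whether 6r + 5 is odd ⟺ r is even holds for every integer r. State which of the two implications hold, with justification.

(←) Suppose r is even. Since 6 is even, 6r is even for every r, so 6r + 5 has the same parity as 5, which is odd. Hence 6r + 5 is odd.

(→) This fails: take r = 7. Then 6r + 5 = 47, which is odd, yet r = 7 is odd, not even.

(⇒) fails; (⇐) holds.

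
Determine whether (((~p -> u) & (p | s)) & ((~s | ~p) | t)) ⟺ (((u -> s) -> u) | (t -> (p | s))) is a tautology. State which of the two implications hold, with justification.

Only the forward direction holds.

(→) Assume the antecedent. If p is true, the consequent reduces to true regardless of the other variables. If p is false, the antecedent forces (u = T, s = T, p = F, t = F) or (u = T, s = T, p = F, t = T), and the consequent holds there. Either way the consequent holds.

(←) This fails. Under u = F, s = F, p = F, t = F, the left side is false but the right side is true.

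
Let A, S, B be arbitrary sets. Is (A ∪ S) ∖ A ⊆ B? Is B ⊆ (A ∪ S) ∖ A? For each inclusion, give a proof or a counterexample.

Neither inclusion holds.

(⊆) This inclusion fails. Take A = ∅, S = {1}, B = ∅; then 1 ∈ (A ∪ S) ∖ A but 1 ∉ B.

(⊇) This inclusion fails. Take A = ∅, S = ∅, B = {1}; then 1 ∈ B but 1 ∉ (A ∪ S) ∖ A.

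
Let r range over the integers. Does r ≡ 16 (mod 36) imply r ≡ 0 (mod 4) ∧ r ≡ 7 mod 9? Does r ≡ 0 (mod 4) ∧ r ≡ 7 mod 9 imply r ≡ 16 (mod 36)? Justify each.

Forward direction. Suppose r ≡ 16 (mod 36); write r = 36j + 16. Since 4 ∣ 36, reducing mod 4 gives r ≡ 16 ≡ 0 (mod 4); since 9 ∣ 36, reducing mod 9 gives r ≡ 16 ≡ 7 (mod 9).

Converse. If r ≡ 0 (mod 4) and r ≡ 7 (mod 9), then by the Chinese remainder theorem r ≡ 16 (mod 36). This is exactly r ≡ 16 (mod 36).

Both directions hold; the statement is true.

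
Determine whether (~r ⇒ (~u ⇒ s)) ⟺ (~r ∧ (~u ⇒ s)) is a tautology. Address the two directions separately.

Only the reverse direction holds.

[⇒] This fails. Under s = F, r = T, u = F, the left side is true but the right side is false.

[⇐] Assume the antecedent. If s is true, ~r ⇒ (~u ⇒ s) reduces to true regardless of the other variables. If s is false, the antecedent forces (s = F, r = F, u = T), and ~r ⇒ (~u ⇒ s) holds there. Either way ~r ⇒ (~u ⇒ s) holds.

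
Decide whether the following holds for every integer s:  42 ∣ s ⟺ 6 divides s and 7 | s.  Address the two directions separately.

Both implications hold.

[⇒] If 42 ∣ s, write s = 42q. Since 42 = 7·6, s = 6·(7q), so 6 ∣ s; and since 42 = 6·7, s = 7·(6q), so 7 ∣ s.

[⇐] Suppose 6 ∣ s and 7 ∣ s. Any common multiple of 6 and 7 is a multiple of their lcm; here gcd(6, 7) = 1, so lcm(6, 7) = 6·7 = 42, so 42 ∣ s.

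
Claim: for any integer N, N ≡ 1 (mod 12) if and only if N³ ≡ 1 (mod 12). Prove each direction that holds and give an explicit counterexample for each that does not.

[⇒] Suppose N ≡ 1 (mod 12). Write N = 12j + 1. Then (12j + 1)³ = 1728j³ + 432j² + 36j + 1 = 12(144j³ + 36j² + 3j) + 1, so N³ ≡ 1 (mod 12).

[⇐] For the converse, argue contrapositively. If N ≢ 1 (mod 12), then N is congruent to one of 0, 2, 3, 4, 5, 6, 7, 8, 9, 10, 11 modulo 12, and these give N³ ≡ 0, 8, 3, 4, 5, 0, 7, 8, 9, 4, 11 respectively — never 1.

Both implications hold.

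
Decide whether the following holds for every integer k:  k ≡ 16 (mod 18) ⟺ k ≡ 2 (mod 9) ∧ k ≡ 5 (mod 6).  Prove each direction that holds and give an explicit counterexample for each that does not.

(⇒) This fails: k = 16 gives 16 ≡ 16 (mod 18) but 16 ≡ 7 (mod 9), so the conjunction on the right does not hold.

(⇐) This fails: k = 11 satisfies both congruences on the right (11 ≡ 2 mod 9 and 11 ≡ 5 mod 6) yet 11 ≡ 11 (mod 18), not 16.

(⇒) fails and (⇐) fails.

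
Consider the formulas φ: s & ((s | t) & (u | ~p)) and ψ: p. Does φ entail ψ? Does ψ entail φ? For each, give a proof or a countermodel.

(⇒) fails and (⇐) fails.

(⇒) This fails. Under s = T, t = F, u = F, p = F, the left side is true but the right side is false.

(⇐) This fails. Under s = F, t = F, u = F, p = T, the left side is false but the right side is true.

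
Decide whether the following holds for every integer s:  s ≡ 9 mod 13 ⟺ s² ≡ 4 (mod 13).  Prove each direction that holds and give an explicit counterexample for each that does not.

(⟹) This fails: take s = 9. Then 9 ≡ 9 (mod 13), but 9² = 81 ≡ 3 (mod 13), not 4.

(⟸) This fails: take s = 2. Then 2² = 4 ≡ 4 (mod 13), yet 2 ≡ 2 (mod 13), not 9.

(⇒) fails and (⇐) fails.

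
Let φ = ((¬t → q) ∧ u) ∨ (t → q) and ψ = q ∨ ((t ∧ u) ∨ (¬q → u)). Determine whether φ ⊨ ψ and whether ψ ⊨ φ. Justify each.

[⇐] Assume the antecedent. If u is true, ((¬t → q) ∧ u) ∨ (t → q) reduces to true regardless of the other variables. If u is false, the antecedent forces (u = F, t = F, q = T) or (u = F, t = T, q = T), and ((¬t → q) ∧ u) ∨ (t → q) holds there. Either way ((¬t → q) ∧ u) ∨ (t → q) holds.

[⇒] This fails. Under u = F, t = F, q = F, the left side is true but the right side is false.

Not equivalent: only (⇐) holds.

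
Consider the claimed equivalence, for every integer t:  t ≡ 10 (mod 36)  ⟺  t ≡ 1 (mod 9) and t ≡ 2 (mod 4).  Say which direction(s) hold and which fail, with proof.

Equivalent; both directions hold.

Forward direction. Suppose t ≡ 10 (mod 36); write t = 36j + 10. Since 9 ∣ 36, reducing mod 9 gives t ≡ 10 ≡ 1 (mod 9); since 4 ∣ 36, reducing mod 4 gives t ≡ 10 ≡ 2 (mod 4).

Converse. If t ≡ 1 (mod 9) and t ≡ 2 (mod 4), then by the Chinese remainder theorem t ≡ 10 (mod 36). This is exactly t ≡ 10 (mod 36).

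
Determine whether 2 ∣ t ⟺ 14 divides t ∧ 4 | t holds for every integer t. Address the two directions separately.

(⟸) Suppose 14 ∣ t and 4 ∣ t. Any common multiple of 14 and 4 is a multiple of their lcm; here lcm(14, 4) = 14·4/gcd(14, 4) = 56/2 = 28, so 28 ∣ t. Since 2 ∣ 28, it follows that 2 ∣ t.

(⟹) This fails: take t = 2. Certainly 2 ∣ 2, but 14 ∤ 2.

Only the converse holds.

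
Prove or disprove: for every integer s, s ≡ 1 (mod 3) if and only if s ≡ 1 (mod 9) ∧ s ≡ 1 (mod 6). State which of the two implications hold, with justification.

The forward direction fails; the converse holds.

(⟹) This fails: s = 4 gives 4 ≡ 1 (mod 3) but 4 ≡ 4 (mod 9), so the conjunction on the right does not hold.

(⟸) Conversely, if s ≡ 1 (mod 9) and s ≡ 1 (mod 6), then by the Chinese remainder theorem s ≡ 1 (mod 18). Since 1 ≡ 1 (mod 3) and 3 ∣ 18, we get s ≡ 1 (mod 3).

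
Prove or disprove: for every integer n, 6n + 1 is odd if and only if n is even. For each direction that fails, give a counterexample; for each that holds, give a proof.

(←) Suppose n is even. Since 6 is even, 6n is even for every n, so 6n + 1 has the same parity as 1, which is odd. Hence 6n + 1 is odd.

(→) This fails: take n = 7. Then 6n + 1 = 43, which is odd, yet n = 7 is odd, not even.

The forward direction fails; the converse holds.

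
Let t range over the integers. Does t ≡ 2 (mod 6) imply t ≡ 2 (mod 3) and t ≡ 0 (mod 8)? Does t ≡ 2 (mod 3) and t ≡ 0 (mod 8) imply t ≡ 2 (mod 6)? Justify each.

(⇒) fails; (⇐) holds.

[⇐] If t ≡ 2 (mod 3) and t ≡ 0 (mod 8), then by the Chinese remainder theorem t ≡ 8 (mod 24). Since 8 ≡ 2 (mod 6) and 6 ∣ 24, we get t ≡ 2 (mod 6).

[⇒] This fails: t = 2 gives 2 ≡ 2 (mod 6) but 2 ≡ 2 (mod 8), so the conjunction on the right does not hold.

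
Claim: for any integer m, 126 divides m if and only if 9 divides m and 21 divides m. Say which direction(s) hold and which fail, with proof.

Not equivalent: only (⇒) holds.

Forward direction. If 126 ∣ m, write m = 126q. Since 126 = 14·9, m = 9·(14q), so 9 ∣ m; and since 126 = 6·21, m = 21·(6q), so 21 ∣ m.

Converse. This fails: take m = 63. Both 9 ∣ 63 and 21 ∣ 63, yet 63 is not a multiple of 126 (since 63 = 0·126 + 63), so 126 ∤ 63.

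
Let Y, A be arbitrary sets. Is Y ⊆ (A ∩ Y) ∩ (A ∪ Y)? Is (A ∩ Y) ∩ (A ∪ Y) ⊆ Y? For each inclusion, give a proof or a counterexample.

(⟸) Let x ∈ (A ∩ Y) ∩ (A ∪ Y). Then x ∈ Y ∩ A, from which x ∈ Y.

(⟹) This inclusion fails. Take Y = {1}, A = ∅; then 1 ∈ Y but 1 ∉ (A ∩ Y) ∩ (A ∪ Y).

The sets are not equal: only the reverse inclusion holds.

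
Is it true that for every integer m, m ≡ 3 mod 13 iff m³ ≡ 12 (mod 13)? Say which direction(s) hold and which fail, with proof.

Neither implication holds.

(→) This fails: take m = 3. Then 3 ≡ 3 (mod 13), but 3³ = 27 ≡ 1 (mod 13), not 12.

(←) This fails: take m = 4. Then 4³ = 64 ≡ 12 (mod 13), yet 4 ≡ 4 (mod 13), not 3.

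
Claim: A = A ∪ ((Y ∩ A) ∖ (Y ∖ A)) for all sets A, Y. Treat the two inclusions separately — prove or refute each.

Forward inclusion. Let x ∈ A. Then either x ∈ A and x ∉ Y; or x ∈ A ∩ Y. In each case x ∈ A ∪ ((Y ∩ A) ∖ (Y ∖ A)), so A ⊆ A ∪ ((Y ∩ A) ∖ (Y ∖ A)).

Reverse inclusion. Let x ∈ A ∪ ((Y ∩ A) ∖ (Y ∖ A)). Then either x ∈ A and x ∉ Y; or x ∈ A ∩ Y. In each case x ∈ A, so A ∪ ((Y ∩ A) ∖ (Y ∖ A)) ⊆ A.

Both inclusions hold; the sets are equal.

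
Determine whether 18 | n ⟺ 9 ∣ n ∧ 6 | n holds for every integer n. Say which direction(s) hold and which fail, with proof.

(⟸) Suppose 9 ∣ n and 6 ∣ n. Any common multiple of 9 and 6 is a multiple of their lcm; here lcm(9, 6) = 9·6/gcd(9, 6) = 54/3 = 18, so 18 ∣ n.

(⟹) If 18 ∣ n, write n = 18q. Since 18 = 2·9, n = 9·(2q), so 9 ∣ n; and since 18 = 3·6, n = 6·(3q), so 6 ∣ n.

The biconditional holds.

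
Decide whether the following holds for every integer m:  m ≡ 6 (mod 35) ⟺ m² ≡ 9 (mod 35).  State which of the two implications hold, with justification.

Neither direction holds.

Forward direction. This fails: take m = 6. Then 6 ≡ 6 (mod 35), but 6² = 36 ≡ 1 (mod 35), not 9.

Converse. This fails: take m = 3. Then 3² = 9 ≡ 9 (mod 35), yet 3 ≡ 3 (mod 35), not 6.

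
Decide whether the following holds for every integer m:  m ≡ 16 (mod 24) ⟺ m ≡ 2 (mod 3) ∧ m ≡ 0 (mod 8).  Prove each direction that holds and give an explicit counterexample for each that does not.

(⇒) This fails: m = 16 gives 16 ≡ 16 (mod 24) but 16 ≡ 1 (mod 3), so the conjunction on the right does not hold.

(⇐) This fails: m = 8 satisfies both congruences on the right (8 ≡ 2 mod 3 and 8 ≡ 0 mod 8) yet 8 ≡ 8 (mod 24), not 16.

Both directions fail.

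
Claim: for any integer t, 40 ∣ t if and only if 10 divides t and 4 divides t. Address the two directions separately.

(⇒) holds; (⇐) fails.

(⇒) If 40 ∣ t, write t = 40q. Since 40 = 4·10, t = 10·(4q), so 10 ∣ t; and since 40 = 10·4, t = 4·(10q), so 4 ∣ t.

(⇐) This fails: take t = 20. Both 10 ∣ 20 and 4 ∣ 20, yet 20 is not a multiple of 40 (since 20 = 0·40 + 20), so 40 ∤ 20.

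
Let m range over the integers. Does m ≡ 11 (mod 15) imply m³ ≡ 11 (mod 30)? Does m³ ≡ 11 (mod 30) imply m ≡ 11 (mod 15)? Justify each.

(⇒) This fails: take m = 26. Then 26 ≡ 11 (mod 15), but 26³ = 17576 ≡ 26 (mod 30), not 11.

(⇐) Conversely, the residues r modulo 30 with r³ ≡ 11 (mod 30) are exactly {11}, and each is ≡ 11 (mod 15).

(⇒) fails; (⇐) holds.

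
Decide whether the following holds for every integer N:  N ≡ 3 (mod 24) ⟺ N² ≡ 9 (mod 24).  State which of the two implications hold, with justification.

Only the forward direction holds.

(→) Suppose N ≡ 3 (mod 24). Write N = 24j + 3. Then (24j + 3)² = 576j² + 144j + 9 = 24(24j² + 6j) + 9, so N² ≡ 9 (mod 24).

(←) This fails: take N = 9. Then 9² = 81 ≡ 9 (mod 24), yet 9 ≡ 9 (mod 24), not 3.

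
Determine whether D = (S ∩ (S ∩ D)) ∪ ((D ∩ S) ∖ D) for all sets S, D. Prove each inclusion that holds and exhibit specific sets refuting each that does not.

(⊆) This inclusion fails. Take S = ∅, D = {1}; then 1 ∈ D but 1 ∉ (S ∩ (S ∩ D)) ∪ ((D ∩ S) ∖ D).

(⊇) Let x ∈ (S ∩ (S ∩ D)) ∪ ((D ∩ S) ∖ D). Then x ∈ S ∩ D, from which x ∈ D.

Only the reverse inclusion holds.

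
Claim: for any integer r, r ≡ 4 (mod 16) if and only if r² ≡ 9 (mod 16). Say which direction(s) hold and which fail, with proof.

[⇒] This fails: take r = 4. Then 4 ≡ 4 (mod 16), but 4² = 16 ≡ 0 (mod 16), not 9.

[⇐] This fails: take r = 3. Then 3² = 9 ≡ 9 (mod 16), yet 3 ≡ 3 (mod 16), not 4.

Both directions fail.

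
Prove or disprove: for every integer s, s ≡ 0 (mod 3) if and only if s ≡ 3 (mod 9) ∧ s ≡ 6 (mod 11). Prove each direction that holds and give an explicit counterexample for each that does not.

(⇒) This fails: s = 0 gives 0 ≡ 0 (mod 3) but 0 ≡ 0 (mod 9), so the conjunction on the right does not hold.

(⇐) Conversely, if s ≡ 3 (mod 9) and s ≡ 6 (mod 11), then by the Chinese remainder theorem s ≡ 39 (mod 99). Since 39 ≡ 0 (mod 3) and 3 ∣ 99, we get s ≡ 0 (mod 3).

(⇒) fails; (⇐) holds.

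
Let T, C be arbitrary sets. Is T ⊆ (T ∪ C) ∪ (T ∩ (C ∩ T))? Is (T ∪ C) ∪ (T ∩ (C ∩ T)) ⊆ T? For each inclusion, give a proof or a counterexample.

Only the forward inclusion holds.

Reverse inclusion. This inclusion fails. Take T = ∅, C = {1}; then 1 ∈ (T ∪ C) ∪ (T ∩ (C ∩ T)) but 1 ∉ T.

Forward inclusion. Let x ∈ T. Then either x ∈ T and x ∉ C; or x ∈ T ∩ C. In each case x ∈ (T ∪ C) ∪ (T ∩ (C ∩ T)), so T ⊆ (T ∪ C) ∪ (T ∩ (C ∩ T)).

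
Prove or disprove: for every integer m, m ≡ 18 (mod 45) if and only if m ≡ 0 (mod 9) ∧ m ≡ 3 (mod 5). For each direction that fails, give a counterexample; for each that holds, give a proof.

Both directions hold; the statement is true.

[⇒] Suppose m ≡ 18 (mod 45); write m = 45j + 18. Since 9 ∣ 45, reducing mod 9 gives m ≡ 18 ≡ 0 (mod 9); since 5 ∣ 45, reducing mod 5 gives m ≡ 18 ≡ 3 (mod 5).

[⇐] Conversely, if m ≡ 0 (mod 9) and m ≡ 3 (mod 5), then by the Chinese remainder theorem m ≡ 18 (mod 45). This is exactly m ≡ 18 (mod 45).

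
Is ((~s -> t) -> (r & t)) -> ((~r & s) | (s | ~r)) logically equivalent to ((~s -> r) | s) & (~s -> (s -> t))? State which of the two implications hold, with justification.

[⇒] This fails. Under s = F, r = F, t = F, the left side is true but the right side is false.

[⇐] This fails. Under s = F, r = T, t = F, the left side is false but the right side is true.

Both directions fail.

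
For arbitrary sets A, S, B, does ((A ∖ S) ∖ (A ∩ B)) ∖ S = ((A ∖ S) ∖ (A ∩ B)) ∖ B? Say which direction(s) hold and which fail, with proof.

Both inclusions hold.

Forward inclusion. Let x ∈ ((A ∖ S) ∖ (A ∩ B)) ∖ S. Then x ∈ A and x ∉ S, B, from which x ∈ ((A ∖ S) ∖ (A ∩ B)) ∖ B.

Reverse inclusion. Let x ∈ ((A ∖ S) ∖ (A ∩ B)) ∖ B. Then x ∈ A and x ∉ S, B, from which x ∈ ((A ∖ S) ∖ (A ∩ B)) ∖ S.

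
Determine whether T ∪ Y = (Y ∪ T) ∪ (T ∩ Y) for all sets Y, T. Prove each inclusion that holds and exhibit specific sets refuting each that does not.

Both inclusions hold.

Reverse inclusion. Let x ∈ (Y ∪ T) ∪ (T ∩ Y). Then either x ∈ Y and x ∉ T; or x ∈ T and x ∉ Y; or x ∈ Y ∩ T. In each case x ∈ T ∪ Y, so (Y ∪ T) ∪ (T ∩ Y) ⊆ T ∪ Y.

Forward inclusion. Let x ∈ T ∪ Y. Then either x ∈ Y and x ∉ T; or x ∈ T and x ∉ Y; or x ∈ Y ∩ T. In each case x ∈ (Y ∪ T) ∪ (T ∩ Y), so T ∪ Y ⊆ (Y ∪ T) ∪ (T ∩ Y).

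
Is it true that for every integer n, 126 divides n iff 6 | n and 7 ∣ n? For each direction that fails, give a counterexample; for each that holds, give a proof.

(⇒) If 126 ∣ n, write n = 126q. Since 126 = 21·6, n = 6·(21q), so 6 ∣ n; and since 126 = 18·7, n = 7·(18q), so 7 ∣ n.

(⇐) This fails: take n = 42. Both 6 ∣ 42 and 7 ∣ 42, yet 42 is not a multiple of 126 (since 42 = 0·126 + 42), so 126 ∤ 42.

Not equivalent: only (⇒) holds.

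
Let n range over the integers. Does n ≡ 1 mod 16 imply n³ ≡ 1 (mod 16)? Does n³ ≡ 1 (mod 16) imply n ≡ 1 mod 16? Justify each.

Forward direction. Suppose n ≡ 1 mod 16. Write n = 16j + 1. Then (16j + 1)³ = 4096j³ + 768j² + 48j + 1 = 16(256j³ + 48j² + 3j) + 1, so n³ ≡ 1 (mod 16).

Converse. Suppose n³ ≡ 1 (mod 16). The only residue r in {0, …, 15} with r³ ≡ 1 (mod 16) is r = 1, so n ≡ 1 (mod 16).

Both implications hold.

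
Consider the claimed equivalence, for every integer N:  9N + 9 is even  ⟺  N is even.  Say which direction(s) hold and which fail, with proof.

[⇒] This fails: N = 5 gives 9N + 9 = 54, which is even, but 5 is odd, not even.

[⇐] This also fails: N = 4 is even, but 9N + 9 = 45 is odd, not even.

Neither direction holds.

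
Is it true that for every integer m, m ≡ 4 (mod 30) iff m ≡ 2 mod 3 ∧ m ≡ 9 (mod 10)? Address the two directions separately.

(⇒) fails and (⇐) fails.

Forward direction. This fails: m = 4 gives 4 ≡ 4 (mod 30) but 4 ≡ 1 (mod 3), so the conjunction on the right does not hold.

Converse. This fails: m = 29 satisfies both congruences on the right (29 ≡ 2 mod 3 and 29 ≡ 9 mod 10) yet 29 ≡ 29 (mod 30), not 4.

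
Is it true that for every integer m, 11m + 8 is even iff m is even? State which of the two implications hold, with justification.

(→) Suppose 11m + 8 is even. Since 11 is odd, 11m and m have the same parity, so 11m + 8 ≡ m + 8 (mod 2). As 8 is even, 11m + 8 is even exactly when m is even. Thus m is even.

(←) Conversely, suppose m is even; write m = 2j. Then 11m + 8 = 11·(2j) + 8 = 2·11j + 8, which is even.

Both directions hold; the statement is true.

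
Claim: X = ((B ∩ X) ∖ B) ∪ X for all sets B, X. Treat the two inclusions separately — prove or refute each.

Both inclusions hold.

Forward inclusion. Let x ∈ X. Then either x ∈ X and x ∉ B; or x ∈ B ∩ X. In each case x ∈ ((B ∩ X) ∖ B) ∪ X, so X ⊆ ((B ∩ X) ∖ B) ∪ X.

Reverse inclusion. Let x ∈ ((B ∩ X) ∖ B) ∪ X. Then either x ∈ X and x ∉ B; or x ∈ B ∩ X. In each case x ∈ X, so ((B ∩ X) ∖ B) ∪ X ⊆ X.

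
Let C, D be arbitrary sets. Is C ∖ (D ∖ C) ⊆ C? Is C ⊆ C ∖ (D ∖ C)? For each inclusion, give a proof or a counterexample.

(⟸) Let x ∈ C. Then either x ∈ C and x ∉ D; or x ∈ C ∩ D. In each case x ∈ C ∖ (D ∖ C), so C ⊆ C ∖ (D ∖ C).

(⟹) Let x ∈ C ∖ (D ∖ C). Then either x ∈ C and x ∉ D; or x ∈ C ∩ D. In each case x ∈ C, so C ∖ (D ∖ C) ⊆ C.

Both inclusions hold.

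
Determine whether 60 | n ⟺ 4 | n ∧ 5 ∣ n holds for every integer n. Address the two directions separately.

Only the forward direction holds.

Forward direction. If 60 ∣ n, write n = 60q. Since 60 = 15·4, n = 4·(15q), so 4 ∣ n; and since 60 = 12·5, n = 5·(12q), so 5 ∣ n.

Converse. This fails: take n = 20. Both 4 ∣ 20 and 5 ∣ 20, yet 20 is not a multiple of 60 (since 20 = 0·60 + 20), so 60 ∤ 20.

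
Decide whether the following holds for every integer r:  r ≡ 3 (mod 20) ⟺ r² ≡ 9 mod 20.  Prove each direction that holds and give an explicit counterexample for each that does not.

Only the forward direction holds.

(⇒) Suppose r ≡ 3 (mod 20). Write r = 20j + 3. Then (20j + 3)² = 400j² + 120j + 9 = 20(20j² + 6j) + 9, so r² ≡ 9 (mod 20).

(⇐) This fails: take r = 7. Then 7² = 49 ≡ 9 (mod 20), yet 7 ≡ 7 (mod 20), not 3.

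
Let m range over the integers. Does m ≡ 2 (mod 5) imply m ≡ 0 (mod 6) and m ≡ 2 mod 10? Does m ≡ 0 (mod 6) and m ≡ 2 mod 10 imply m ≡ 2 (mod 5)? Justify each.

Only the reverse direction holds.

[⇒] This fails: m = 2 gives 2 ≡ 2 (mod 5) but 2 ≡ 2 (mod 6), so the conjunction on the right does not hold.

[⇐] Conversely, if m ≡ 0 (mod 6) and m ≡ 2 (mod 10), then by the Chinese remainder theorem m ≡ 12 (mod 30). Since 12 ≡ 2 (mod 5) and 5 ∣ 30, we get m ≡ 2 (mod 5).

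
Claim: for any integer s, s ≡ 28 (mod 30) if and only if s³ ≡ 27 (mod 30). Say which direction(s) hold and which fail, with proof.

Both directions fail.

Forward direction. This fails: take s = 28. Then 28 ≡ 28 (mod 30), but 28³ = 21952 ≡ 22 (mod 30), not 27.

Converse. This fails: take s = 3. Then 3³ = 27 ≡ 27 (mod 30), yet 3 ≡ 3 (mod 30), not 28.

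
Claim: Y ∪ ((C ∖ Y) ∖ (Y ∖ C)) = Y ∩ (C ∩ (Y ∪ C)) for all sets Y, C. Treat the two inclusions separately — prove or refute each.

The sets are not equal: only the reverse inclusion holds.

(⊇) Let x ∈ Y ∩ (C ∩ (Y ∪ C)). Then x ∈ Y ∩ C, from which x ∈ Y ∪ ((C ∖ Y) ∖ (Y ∖ C)).

(⊆) This inclusion fails. Take Y = {1}, C = ∅; then 1 ∈ Y ∪ ((C ∖ Y) ∖ (Y ∖ C)) but 1 ∉ Y ∩ (C ∩ (Y ∪ C)).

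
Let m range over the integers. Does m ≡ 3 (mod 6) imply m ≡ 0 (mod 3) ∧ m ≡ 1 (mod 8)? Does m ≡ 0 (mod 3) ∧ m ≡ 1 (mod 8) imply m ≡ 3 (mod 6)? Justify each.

(⇒) This fails: m = 3 gives 3 ≡ 3 (mod 6) but 3 ≡ 3 (mod 8), so the conjunction on the right does not hold.

(⇐) Conversely, if m ≡ 0 (mod 3) and m ≡ 1 (mod 8), then by the Chinese remainder theorem m ≡ 9 (mod 24). Since 9 ≡ 3 (mod 6) and 6 ∣ 24, we get m ≡ 3 (mod 6).

(⇒) fails; (⇐) holds.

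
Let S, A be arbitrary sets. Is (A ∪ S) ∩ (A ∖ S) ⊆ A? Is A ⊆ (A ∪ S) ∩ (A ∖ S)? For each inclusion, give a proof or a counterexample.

(⟹) Let x ∈ (A ∪ S) ∩ (A ∖ S). Then x ∈ A and x ∉ S, from which x ∈ A.

(⟸) This inclusion fails. Take S = {1}, A = {1}; then 1 ∈ A but 1 ∉ (A ∪ S) ∩ (A ∖ S).

Only the forward inclusion holds.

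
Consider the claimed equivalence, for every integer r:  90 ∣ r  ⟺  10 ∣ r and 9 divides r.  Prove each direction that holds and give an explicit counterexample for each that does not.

[⇐] Suppose 10 ∣ r and 9 ∣ r. Any common multiple of 10 and 9 is a multiple of their lcm; here gcd(10, 9) = 1, so lcm(10, 9) = 10·9 = 90, so 90 ∣ r.

[⇒] If 90 ∣ r, write r = 90q. Since 90 = 9·10, r = 10·(9q), so 10 ∣ r; and since 90 = 10·9, r = 9·(10q), so 9 ∣ r.

Both implications hold.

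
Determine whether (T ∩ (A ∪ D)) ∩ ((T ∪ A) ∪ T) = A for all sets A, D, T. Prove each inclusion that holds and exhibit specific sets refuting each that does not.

(⟹) This inclusion fails. Take A = ∅, D = {1}, T = {1}; then 1 ∈ (T ∩ (A ∪ D)) ∩ ((T ∪ A) ∪ T) but 1 ∉ A.

(⟸) This inclusion fails. Take A = {1}, D = ∅, T = ∅; then 1 ∈ A but 1 ∉ (T ∩ (A ∪ D)) ∩ ((T ∪ A) ∪ T).

(⊆) fails and (⊇) fails.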